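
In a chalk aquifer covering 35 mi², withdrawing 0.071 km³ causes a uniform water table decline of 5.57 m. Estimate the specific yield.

A = 35 mi² = 9.065 × 10^7 m²
ΔV = 0.071 km³ = 7.1 × 10^7 m³
Sy = ΔV / (A × Δh) = 7.1 × 10^7 m³ / (9.065 × 10^7 m² × 5.57 m) = 0.1406

Sy ≈ 0.14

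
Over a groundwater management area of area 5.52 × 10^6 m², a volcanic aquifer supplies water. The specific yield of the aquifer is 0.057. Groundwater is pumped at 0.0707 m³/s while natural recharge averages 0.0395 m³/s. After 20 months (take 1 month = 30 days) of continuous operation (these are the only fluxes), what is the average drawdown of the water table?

Δh ≈ 5.14 m

Net abstraction = 0.0707 − 0.0395 = 0.0312 m³/s
Q_net = 0.0312 m³/s = 2696 m³/d
t = 20 months = 600 d
ΔV = Q × t = 2696 m³/d × 600 d = 1.617 × 10^6 m³
Δh = ΔV / (Sy × A) = 1.617 × 10^6 / (0.057 × 5.52 × 10^6) = 5.141 m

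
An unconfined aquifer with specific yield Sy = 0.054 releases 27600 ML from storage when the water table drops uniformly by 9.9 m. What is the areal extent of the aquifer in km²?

ΔV = 27600 ML = 2.76 × 10^7 m³
A = ΔV / (Sy × Δh) = 2.76 × 10^7 / (0.054 × 9.9) = 5.163 × 10^7 m²
A = 5.163 × 10^7 m² = 51.63 km²

A ≈ 51.6 km²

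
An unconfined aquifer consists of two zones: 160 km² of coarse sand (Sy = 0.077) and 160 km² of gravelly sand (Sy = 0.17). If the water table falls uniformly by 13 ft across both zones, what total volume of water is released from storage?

A₁ = 160 km² = 1.6 × 10^8 m²; A₂ = 160 km² = 1.6 × 10^8 m²
Δh = 13 ft = 3.962 m
ΔV₁ = 0.077 × 1.6 × 10^8 × 3.962 = 4.882 × 10^7 m³
ΔV₂ = 0.17 × 1.6 × 10^8 × 3.962 = 1.078 × 10^8 m³
ΔV = ΔV₁ + ΔV₂ = 1.566 × 10^8 m³

ΔV ≈ 1.57 × 10^8 m³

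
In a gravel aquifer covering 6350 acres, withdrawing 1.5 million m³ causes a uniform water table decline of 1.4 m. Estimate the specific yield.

Sy ≈ 0.042

A = 6350 acres = 2.57 × 10^7 m²
ΔV = 1.5 million m³ = 1.5 × 10^6 m³
Sy = ΔV / (A × Δh) = 1.5 × 10^6 m³ / (2.57 × 10^7 m² × 1.4 m) = 0.04169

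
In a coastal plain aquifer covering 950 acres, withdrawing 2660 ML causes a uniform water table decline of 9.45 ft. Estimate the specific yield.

A = 950 acres = 3.845 × 10^6 m²
Δh = 9.45 ft = 2.88 m
ΔV = 2660 ML = 2.66 × 10^6 m³
Sy = ΔV / (A × Δh) = 2.66 × 10^6 m³ / (3.845 × 10^6 m² × 2.88 m) = 0.2402

Sy ≈ 0.24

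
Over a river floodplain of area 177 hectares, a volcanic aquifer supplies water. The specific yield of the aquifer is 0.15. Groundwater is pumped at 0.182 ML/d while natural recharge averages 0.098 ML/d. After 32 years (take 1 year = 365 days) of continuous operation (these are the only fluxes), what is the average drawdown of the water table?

Δh ≈ 3.7 m

A = 177 hectares = 1.77 × 10^6 m²
Net abstraction = 0.182 − 0.098 = 0.084 ML/d
Q_net = 0.084 ML/d = 84 m³/d
t = 32 years = 11680 d
ΔV = Q × t = 84 m³/d × 11680 d = 9.811 × 10^5 m³
Δh = ΔV / (Sy × A) = 9.811 × 10^5 / (0.15 × 1.77 × 10^6) = 3.695 m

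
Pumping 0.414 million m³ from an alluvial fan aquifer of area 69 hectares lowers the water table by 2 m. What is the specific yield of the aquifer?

A = 69 hectares = 6.9 × 10^5 m²
ΔV = 0.414 million m³ = 4.14 × 10^5 m³
Sy = ΔV / (A × Δh) = 4.14 × 10^5 m³ / (6.9 × 10^5 m² × 2 m) = 0.3

Sy ≈ 0.3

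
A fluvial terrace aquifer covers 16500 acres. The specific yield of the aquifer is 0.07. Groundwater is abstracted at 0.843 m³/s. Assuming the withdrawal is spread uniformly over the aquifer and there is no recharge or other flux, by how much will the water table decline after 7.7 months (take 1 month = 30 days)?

Δh ≈ 3.6 m

A = 16500 acres = 6.677 × 10^7 m²
Q = 0.843 m³/s = 72840 m³/d
t = 7.7 months = 231 d
ΔV = Q × t = 72840 m³/d × 231 d = 1.682 × 10^7 m³
Δh = ΔV / (Sy × A) = 1.682 × 10^7 / (0.07 × 6.677 × 10^7) = 3.6 m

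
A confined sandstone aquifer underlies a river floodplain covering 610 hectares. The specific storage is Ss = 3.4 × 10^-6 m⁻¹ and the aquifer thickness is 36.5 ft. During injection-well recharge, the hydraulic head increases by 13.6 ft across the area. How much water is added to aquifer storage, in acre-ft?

b = 36.5 ft = 11.13 m
S = Ss × b = 3.4 × 10^-6 m⁻¹ × 11.13 m = 3.783 × 10^-5
A = 610 hectares = 6.1 × 10^6 m²
Δh = 13.6 ft = 4.145 m
ΔV = S × A × Δh = 3.783 × 10^-5 × 6.1 × 10^6 m² × 4.145 m = 956.5 m³
ΔV = 956.5 m³ = 0.7754 acre-ft

ΔV ≈ 0.775 acre-ft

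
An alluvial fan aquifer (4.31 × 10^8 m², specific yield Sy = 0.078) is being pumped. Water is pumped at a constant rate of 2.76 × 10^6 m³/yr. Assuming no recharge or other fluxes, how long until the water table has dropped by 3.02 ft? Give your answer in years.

t ≈ 11.2 years

Δh = 3.02 ft = 0.9205 m
ΔV = Sy × A × Δh = 0.078 × 4.31 × 10^8 × 0.9205 = 3.095 × 10^7 m³
Q = 2.76 × 10^6 m³/yr = 7562 m³/d
t = ΔV / Q = 3.095 × 10^7 m³ / 7562 m³/d = 4092 d
t = 4092 d ≈ 11.21 years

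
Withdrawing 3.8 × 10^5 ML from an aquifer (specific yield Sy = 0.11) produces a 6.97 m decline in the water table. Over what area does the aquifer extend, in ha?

ΔV = 3.8 × 10^5 ML = 3.8 × 10^8 m³
A = ΔV / (Sy × Δh) = 3.8 × 10^8 / (0.11 × 6.97) = 4.956 × 10^8 m²
A = 4.956 × 10^8 m² = 49560 ha

A ≈ 49600 ha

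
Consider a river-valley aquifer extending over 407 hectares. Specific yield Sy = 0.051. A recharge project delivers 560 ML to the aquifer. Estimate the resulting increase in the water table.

A = 407 hectares = 4.07 × 10^6 m²
ΔV = 560 ML = 5.6 × 10^5 m³
Δh = ΔV / (Sy × A) = 5.6 × 10^5 m³ / (0.051 × 4.07 × 10^6 m²) = 2.698 m

Δh ≈ 2.7 m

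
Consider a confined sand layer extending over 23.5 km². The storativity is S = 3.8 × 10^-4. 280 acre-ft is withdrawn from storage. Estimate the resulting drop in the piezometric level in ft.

A = 23.5 km² = 2.35 × 10^7 m²
ΔV = 280 acre-ft = 3.454 × 10^5 m³
Δh = ΔV / (S × A) = 3.454 × 10^5 m³ / (3.8 × 10^-4 × 2.35 × 10^7 m²) = 38.68 m
Δh = 38.68 m = 126.9 ft

Δh ≈ 127 ft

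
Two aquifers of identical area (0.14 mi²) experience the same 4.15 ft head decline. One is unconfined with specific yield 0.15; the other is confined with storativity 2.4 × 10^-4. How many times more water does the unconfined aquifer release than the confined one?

ΔV_u / ΔV_c ≈ 625

A = 0.14 mi² = 3.626 × 10^5 m²
Δh = 4.15 ft = 1.265 m
Unconfined: ΔV_u = Sy × A × Δh = 0.15 × 3.626 × 10^5 × 1.265 = 68800 m³
Confined: ΔV_c = S × A × Δh = 2.4 × 10^-4 × 3.626 × 10^5 × 1.265 = 110.1 m³
Ratio = ΔV_u / ΔV_c = Sy / S = 0.15 / 2.4 × 10^-4 = 625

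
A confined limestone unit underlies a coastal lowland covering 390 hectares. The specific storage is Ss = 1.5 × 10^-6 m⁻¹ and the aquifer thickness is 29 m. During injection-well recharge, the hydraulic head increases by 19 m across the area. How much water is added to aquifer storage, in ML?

ΔV ≈ 3.22 ML

S = Ss × b = 1.5 × 10^-6 m⁻¹ × 29 m = 4.35 × 10^-5
A = 390 hectares = 3.9 × 10^6 m²
ΔV = S × A × Δh = 4.35 × 10^-5 × 3.9 × 10^6 m² × 19 m = 3223 m³
ΔV = 3223 m³ = 3.223 ML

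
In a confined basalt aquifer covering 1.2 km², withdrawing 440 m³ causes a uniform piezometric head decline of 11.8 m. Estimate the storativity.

S ≈ 3.1 × 10^-5

A = 1.2 km² = 1.2 × 10^6 m²
S = ΔV / (A × Δh) = 440 m³ / (1.2 × 10^6 m² × 11.8 m) = 3.107 × 10^-5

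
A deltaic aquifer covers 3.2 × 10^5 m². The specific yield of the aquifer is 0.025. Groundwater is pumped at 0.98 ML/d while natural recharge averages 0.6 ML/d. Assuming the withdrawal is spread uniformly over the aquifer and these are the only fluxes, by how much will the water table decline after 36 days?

Δh ≈ 1.71 m

Net abstraction = 0.98 − 0.6 = 0.38 ML/d
Q_net = 0.38 ML/d = 380 m³/d
ΔV = Q × t = 380 m³/d × 36 d = 13680 m³
Δh = ΔV / (Sy × A) = 13680 / (0.025 × 3.2 × 10^5) = 1.71 m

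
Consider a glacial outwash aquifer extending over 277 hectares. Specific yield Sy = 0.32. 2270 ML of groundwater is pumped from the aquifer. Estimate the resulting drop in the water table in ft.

Δh ≈ 8.4 ft

A = 277 hectares = 2.77 × 10^6 m²
ΔV = 2270 ML = 2.27 × 10^6 m³
Δh = ΔV / (Sy × A) = 2.27 × 10^6 m³ / (0.32 × 2.77 × 10^6 m²) = 2.561 m
Δh = 2.561 m = 8.402 ft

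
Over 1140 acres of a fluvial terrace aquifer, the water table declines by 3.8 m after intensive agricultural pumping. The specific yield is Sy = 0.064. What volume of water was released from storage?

A = 1140 acres = 4.613 × 10^6 m²
ΔV = Sy × A × Δh = 0.064 × 4.613 × 10^6 m² × 3.8 m = 1.122 × 10^6 m³

ΔV ≈ 1.12 × 10^6 m³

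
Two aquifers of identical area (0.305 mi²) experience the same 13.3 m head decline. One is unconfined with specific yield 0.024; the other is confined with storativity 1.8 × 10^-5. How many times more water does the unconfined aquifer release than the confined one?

ΔV_u / ΔV_c ≈ 1330

A = 0.305 mi² = 7.899 × 10^5 m²
Unconfined: ΔV_u = Sy × A × Δh = 0.024 × 7.899 × 10^5 × 13.3 = 2.522 × 10^5 m³
Confined: ΔV_c = S × A × Δh = 1.8 × 10^-5 × 7.899 × 10^5 × 13.3 = 189.1 m³
Ratio = ΔV_u / ΔV_c = Sy / S = 0.024 / 1.8 × 10^-5 = 1333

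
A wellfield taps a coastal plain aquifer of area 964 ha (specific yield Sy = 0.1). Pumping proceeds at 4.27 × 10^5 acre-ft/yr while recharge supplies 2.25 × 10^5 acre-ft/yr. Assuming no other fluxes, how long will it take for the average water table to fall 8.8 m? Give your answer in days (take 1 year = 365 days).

t ≈ 12.4 days

A = 964 ha = 9.64 × 10^6 m²
ΔV = Sy × A × Δh = 0.1 × 9.64 × 10^6 × 8.8 = 8.483 × 10^6 m³
Net withdrawal = 4.27 × 10^5 − 2.25 × 10^5 = 2.02 × 10^5 acre-ft/yr = 6.826 × 10^5 m³/d
t = ΔV / Q = 8.483 × 10^6 m³ / 6.826 × 10^5 m³/d = 12.43 d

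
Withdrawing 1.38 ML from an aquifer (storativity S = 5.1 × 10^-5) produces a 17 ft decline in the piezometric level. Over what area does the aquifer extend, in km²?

A ≈ 5.22 km²

Δh = 17 ft = 5.182 m
ΔV = 1.38 ML = 1380 m³
A = ΔV / (S × Δh) = 1380 / (5.1 × 10^-5 × 5.182) = 5.222 × 10^6 m²
A = 5.222 × 10^6 m² = 5.222 km²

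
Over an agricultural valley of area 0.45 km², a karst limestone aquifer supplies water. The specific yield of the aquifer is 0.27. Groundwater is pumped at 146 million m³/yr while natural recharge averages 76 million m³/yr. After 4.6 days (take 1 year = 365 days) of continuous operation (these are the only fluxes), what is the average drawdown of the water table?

Δh ≈ 7.26 m

A = 0.45 km² = 4.5 × 10^5 m²
Net abstraction = 146 − 76 = 70 million m³/yr
Q_net = 70 million m³/yr = 1.918 × 10^5 m³/d
ΔV = Q × t = 1.918 × 10^5 m³/d × 4.6 d = 8.822 × 10^5 m³
Δh = ΔV / (Sy × A) = 8.822 × 10^5 / (0.27 × 4.5 × 10^5) = 7.261 m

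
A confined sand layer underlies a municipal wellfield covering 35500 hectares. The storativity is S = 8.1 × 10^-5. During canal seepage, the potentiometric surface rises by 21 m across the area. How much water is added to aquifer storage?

A = 35500 hectares = 3.55 × 10^8 m²
ΔV = S × A × Δh = 8.1 × 10^-5 × 3.55 × 10^8 m² × 21 m = 6.039 × 10^5 m³

ΔV ≈ 6.04 × 10^5 m³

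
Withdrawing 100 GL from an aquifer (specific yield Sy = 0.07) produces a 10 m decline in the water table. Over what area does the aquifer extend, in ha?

A ≈ 14300 ha

ΔV = 100 GL = 1 × 10^8 m³
A = ΔV / (Sy × Δh) = 1 × 10^8 / (0.07 × 10) = 1.429 × 10^8 m²
A = 1.429 × 10^8 m² = 14290 ha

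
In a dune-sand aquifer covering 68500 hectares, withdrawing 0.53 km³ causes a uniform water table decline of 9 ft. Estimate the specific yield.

A = 68500 hectares = 6.85 × 10^8 m²
Δh = 9 ft = 2.743 m
ΔV = 0.53 km³ = 5.3 × 10^8 m³
Sy = ΔV / (A × Δh) = 5.3 × 10^8 m³ / (6.85 × 10^8 m² × 2.743 m) = 0.2821

Sy ≈ 0.28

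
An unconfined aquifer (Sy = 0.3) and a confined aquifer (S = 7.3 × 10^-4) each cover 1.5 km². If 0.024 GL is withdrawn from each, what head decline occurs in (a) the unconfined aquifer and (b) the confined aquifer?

A = 1.5 km² = 1.5 × 10^6 m²
ΔV = 0.024 GL = 24000 m³
Unconfined: Δh_u = ΔV/(Sy·A) = 24000/(0.3 × 1.5 × 10^6) = 0.05333 m
Confined: Δh_c = ΔV/(S·A) = 24000/(7.3 × 10^-4 × 1.5 × 10^6) = 21.92 m

Δh_u ≈ 0.0533 m; Δh_c ≈ 21.9 m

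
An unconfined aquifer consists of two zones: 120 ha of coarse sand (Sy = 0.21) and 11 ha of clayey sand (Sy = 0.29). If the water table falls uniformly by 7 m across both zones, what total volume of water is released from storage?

ΔV ≈ 1.99 × 10^6 m³

A₁ = 120 ha = 1.2 × 10^6 m²; A₂ = 11 ha = 1.1 × 10^5 m²
ΔV₁ = 0.21 × 1.2 × 10^6 × 7 = 1.764 × 10^6 m³
ΔV₂ = 0.29 × 1.1 × 10^5 × 7 = 2.233 × 10^5 m³
ΔV = ΔV₁ + ΔV₂ = 1.987 × 10^6 m³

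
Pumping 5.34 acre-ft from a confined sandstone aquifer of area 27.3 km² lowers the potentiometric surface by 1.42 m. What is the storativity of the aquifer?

A = 27.3 km² = 2.73 × 10^7 m²
ΔV = 5.34 acre-ft = 6587 m³
S = ΔV / (A × Δh) = 6587 m³ / (2.73 × 10^7 m² × 1.42 m) = 1.699 × 10^-4

S ≈ 1.7 × 10^-4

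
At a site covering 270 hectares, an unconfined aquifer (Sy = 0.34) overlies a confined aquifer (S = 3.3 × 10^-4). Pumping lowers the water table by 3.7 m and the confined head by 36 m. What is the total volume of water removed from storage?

ΔV ≈ 3.43 × 10^6 m³

A = 270 hectares = 2.7 × 10^6 m²
Unconfined: ΔV_u = Sy × A × Δh_u = 0.34 × 2.7 × 10^6 × 3.7 = 3.397 × 10^6 m³
Confined: ΔV_c = S × A × Δh_c = 3.3 × 10^-4 × 2.7 × 10^6 × 36 = 32080 m³
Total ΔV = 3.397 × 10^6 + 32080 = 3.429 × 10^6 m³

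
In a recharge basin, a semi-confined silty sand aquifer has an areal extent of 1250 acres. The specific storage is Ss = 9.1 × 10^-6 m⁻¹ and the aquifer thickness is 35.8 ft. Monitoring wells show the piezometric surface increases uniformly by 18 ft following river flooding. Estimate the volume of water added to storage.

b = 35.8 ft = 10.91 m
S = Ss × b = 9.1 × 10^-6 m⁻¹ × 10.91 m = 9.93 × 10^-5
A = 1250 acres = 5.059 × 10^6 m²
Δh = 18 ft = 5.486 m
ΔV = S × A × Δh = 9.93 × 10^-5 × 5.059 × 10^6 m² × 5.486 m = 2756 m³

ΔV ≈ 2760 m³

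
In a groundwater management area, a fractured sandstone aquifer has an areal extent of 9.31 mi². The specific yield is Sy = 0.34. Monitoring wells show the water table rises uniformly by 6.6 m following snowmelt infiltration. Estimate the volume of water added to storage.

A = 9.31 mi² = 2.411 × 10^7 m²
ΔV = Sy × A × Δh = 0.34 × 2.411 × 10^7 m² × 6.6 m = 5.411 × 10^7 m³

ΔV ≈ 5.41 × 10^7 m³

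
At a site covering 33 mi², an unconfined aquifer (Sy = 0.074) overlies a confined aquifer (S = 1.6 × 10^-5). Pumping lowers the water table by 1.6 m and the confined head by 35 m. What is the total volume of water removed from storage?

ΔV ≈ 1.02 × 10^7 m³

A = 33 mi² = 8.547 × 10^7 m²
Unconfined: ΔV_u = Sy × A × Δh_u = 0.074 × 8.547 × 10^7 × 1.6 = 1.012 × 10^7 m³
Confined: ΔV_c = S × A × Δh_c = 1.6 × 10^-5 × 8.547 × 10^7 × 35 = 47860 m³
Total ΔV = 1.012 × 10^7 + 47860 = 1.017 × 10^7 m³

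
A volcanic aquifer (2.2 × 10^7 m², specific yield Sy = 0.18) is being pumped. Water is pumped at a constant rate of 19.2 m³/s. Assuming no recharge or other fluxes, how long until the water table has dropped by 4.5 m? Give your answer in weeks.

ΔV = Sy × A × Δh = 0.18 × 2.2 × 10^7 × 4.5 = 1.782 × 10^7 m³
Q = 19.2 m³/s = 1.659 × 10^6 m³/d
t = ΔV / Q = 1.782 × 10^7 m³ / 1.659 × 10^6 m³/d = 10.74 d
t = 10.74 d ≈ 1.535 weeks

t ≈ 1.53 weeks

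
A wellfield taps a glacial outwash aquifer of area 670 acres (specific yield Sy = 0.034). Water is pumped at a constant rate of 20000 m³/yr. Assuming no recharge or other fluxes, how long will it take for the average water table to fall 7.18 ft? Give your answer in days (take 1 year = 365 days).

A = 670 acres = 2.711 × 10^6 m²
Δh = 7.18 ft = 2.188 m
ΔV = Sy × A × Δh = 0.034 × 2.711 × 10^6 × 2.188 = 2.017 × 10^5 m³
Q = 20000 m³/yr = 54.79 m³/d
t = ΔV / Q = 2.017 × 10^5 m³ / 54.79 m³/d = 3682 d

t ≈ 3680 days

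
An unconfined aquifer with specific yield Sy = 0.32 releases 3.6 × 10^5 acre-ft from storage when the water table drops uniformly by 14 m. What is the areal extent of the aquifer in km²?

A ≈ 99.1 km²

ΔV = 3.6 × 10^5 acre-ft = 4.441 × 10^8 m³
A = ΔV / (Sy × Δh) = 4.441 × 10^8 / (0.32 × 14) = 9.912 × 10^7 m²
A = 9.912 × 10^7 m² = 99.12 km²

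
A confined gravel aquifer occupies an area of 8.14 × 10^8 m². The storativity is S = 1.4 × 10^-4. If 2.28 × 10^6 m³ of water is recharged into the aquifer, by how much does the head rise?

Δh ≈ 20 m

Δh = ΔV / (S × A) = 2.28 × 10^6 m³ / (1.4 × 10^-4 × 8.14 × 10^8 m²) = 20.01 m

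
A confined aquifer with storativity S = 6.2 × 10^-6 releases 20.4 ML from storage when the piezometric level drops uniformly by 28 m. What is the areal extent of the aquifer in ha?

ΔV = 20.4 ML = 20400 m³
A = ΔV / (S × Δh) = 20400 / (6.2 × 10^-6 × 28) = 1.175 × 10^8 m²
A = 1.175 × 10^8 m² = 11750 ha

A ≈ 11800 ha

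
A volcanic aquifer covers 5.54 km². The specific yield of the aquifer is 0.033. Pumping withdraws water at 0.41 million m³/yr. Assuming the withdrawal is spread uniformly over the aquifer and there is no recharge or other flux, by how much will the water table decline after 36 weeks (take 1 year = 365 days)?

A = 5.54 km² = 5.54 × 10^6 m²
Q = 0.41 million m³/yr = 1123 m³/d
t = 36 weeks = 252 d
ΔV = Q × t = 1123 m³/d × 252 d = 2.831 × 10^5 m³
Δh = ΔV / (Sy × A) = 2.831 × 10^5 / (0.033 × 5.54 × 10^6) = 1.548 m

Δh ≈ 1.55 m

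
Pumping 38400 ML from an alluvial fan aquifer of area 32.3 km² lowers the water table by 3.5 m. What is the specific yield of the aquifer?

Sy ≈ 0.34

A = 32.3 km² = 3.23 × 10^7 m²
ΔV = 38400 ML = 3.84 × 10^7 m³
Sy = ΔV / (A × Δh) = 3.84 × 10^7 m³ / (3.23 × 10^7 m² × 3.5 m) = 0.3397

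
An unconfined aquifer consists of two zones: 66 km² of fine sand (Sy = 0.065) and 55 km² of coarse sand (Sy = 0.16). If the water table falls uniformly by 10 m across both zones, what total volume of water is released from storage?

ΔV ≈ 1.31 × 10^8 m³

A₁ = 66 km² = 6.6 × 10^7 m²; A₂ = 55 km² = 5.5 × 10^7 m²
ΔV₁ = 0.065 × 6.6 × 10^7 × 10 = 4.29 × 10^7 m³
ΔV₂ = 0.16 × 5.5 × 10^7 × 10 = 8.8 × 10^7 m³
ΔV = ΔV₁ + ΔV₂ = 1.309 × 10^8 m³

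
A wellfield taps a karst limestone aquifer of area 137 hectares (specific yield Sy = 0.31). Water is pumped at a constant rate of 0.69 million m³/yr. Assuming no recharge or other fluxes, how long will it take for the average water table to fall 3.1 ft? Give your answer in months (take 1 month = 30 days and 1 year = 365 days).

A = 137 hectares = 1.37 × 10^6 m²
Δh = 3.1 ft = 0.9449 m
ΔV = Sy × A × Δh = 0.31 × 1.37 × 10^6 × 0.9449 = 4.013 × 10^5 m³
Q = 0.69 million m³/yr = 1890 m³/d
t = ΔV / Q = 4.013 × 10^5 m³ / 1890 m³/d = 212.3 d
t = 212.3 d ≈ 7.076 months

t ≈ 7.08 months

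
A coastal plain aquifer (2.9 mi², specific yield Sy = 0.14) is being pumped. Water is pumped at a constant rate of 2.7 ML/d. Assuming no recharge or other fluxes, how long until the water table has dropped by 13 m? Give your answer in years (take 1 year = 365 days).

A = 2.9 mi² = 7.511 × 10^6 m²
ΔV = Sy × A × Δh = 0.14 × 7.511 × 10^6 × 13 = 1.367 × 10^7 m³
Q = 2.7 ML/d = 2700 m³/d
t = ΔV / Q = 1.367 × 10^7 m³ / 2700 m³/d = 5063 d
t = 5063 d ≈ 13.87 years

t ≈ 13.9 years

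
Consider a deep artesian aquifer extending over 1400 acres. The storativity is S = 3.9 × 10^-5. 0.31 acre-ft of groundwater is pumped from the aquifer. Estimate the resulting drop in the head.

A = 1400 acres = 5.666 × 10^6 m²
ΔV = 0.31 acre-ft = 382.4 m³
Δh = ΔV / (S × A) = 382.4 m³ / (3.9 × 10^-5 × 5.666 × 10^6 m²) = 1.731 m

Δh ≈ 1.73 m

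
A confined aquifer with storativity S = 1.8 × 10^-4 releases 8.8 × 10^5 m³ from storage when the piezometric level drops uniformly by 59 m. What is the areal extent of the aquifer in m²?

A = ΔV / (S × Δh) = 8.8 × 10^5 / (1.8 × 10^-4 × 59) = 8.286 × 10^7 m²

A ≈ 8.29 × 10^7 m²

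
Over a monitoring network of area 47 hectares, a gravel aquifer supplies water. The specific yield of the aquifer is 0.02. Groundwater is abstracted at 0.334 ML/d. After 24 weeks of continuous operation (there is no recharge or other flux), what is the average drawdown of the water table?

A = 47 hectares = 4.7 × 10^5 m²
Q = 0.334 ML/d = 334 m³/d
t = 24 weeks = 168 d
ΔV = Q × t = 334 m³/d × 168 d = 56110 m³
Δh = ΔV / (Sy × A) = 56110 / (0.02 × 4.7 × 10^5) = 5.969 m

Δh ≈ 5.97 m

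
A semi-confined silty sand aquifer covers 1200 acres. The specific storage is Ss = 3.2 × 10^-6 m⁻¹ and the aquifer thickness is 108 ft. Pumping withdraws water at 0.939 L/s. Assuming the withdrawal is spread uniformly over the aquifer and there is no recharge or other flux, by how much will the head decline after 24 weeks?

Δh ≈ 26.6 m

b = 108 ft = 32.92 m
S = Ss × b = 3.2 × 10^-6 m⁻¹ × 32.92 m = 1.053 × 10^-4
A = 1200 acres = 4.856 × 10^6 m²
Q = 0.939 L/s = 81.13 m³/d
t = 24 weeks = 168 d
ΔV = Q × t = 81.13 m³/d × 168 d = 13630 m³
Δh = ΔV / (S × A) = 13630 / (1.053 × 10^-4 × 4.856 × 10^6) = 26.64 m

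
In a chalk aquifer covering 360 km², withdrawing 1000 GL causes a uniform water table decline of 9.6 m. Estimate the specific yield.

Sy ≈ 0.29

A = 360 km² = 3.6 × 10^8 m²
ΔV = 1000 GL = 1 × 10^9 m³
Sy = ΔV / (A × Δh) = 1 × 10^9 m³ / (3.6 × 10^8 m² × 9.6 m) = 0.2894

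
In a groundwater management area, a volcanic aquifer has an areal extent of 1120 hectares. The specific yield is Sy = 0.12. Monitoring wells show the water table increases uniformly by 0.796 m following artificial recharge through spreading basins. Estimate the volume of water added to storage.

ΔV ≈ 1.07 × 10^6 m³

A = 1120 hectares = 1.12 × 10^7 m²
ΔV = Sy × A × Δh = 0.12 × 1.12 × 10^7 m² × 0.796 m = 1.07 × 10^6 m³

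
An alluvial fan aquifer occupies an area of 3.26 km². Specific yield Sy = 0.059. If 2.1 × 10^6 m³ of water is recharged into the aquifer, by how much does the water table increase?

Δh ≈ 10.9 m

A = 3.26 km² = 3.26 × 10^6 m²
Δh = ΔV / (Sy × A) = 2.1 × 10^6 m³ / (0.059 × 3.26 × 10^6 m²) = 10.92 m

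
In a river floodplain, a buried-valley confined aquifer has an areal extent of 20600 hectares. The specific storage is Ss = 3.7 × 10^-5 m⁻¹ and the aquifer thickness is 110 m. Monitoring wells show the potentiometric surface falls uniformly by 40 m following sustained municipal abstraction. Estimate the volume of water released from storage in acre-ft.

ΔV ≈ 27200 acre-ft

S = Ss × b = 3.7 × 10^-5 m⁻¹ × 110 m = 4.07 × 10^-3
A = 20600 hectares = 2.06 × 10^8 m²
ΔV = S × A × Δh = 0.00407 × 2.06 × 10^8 m² × 40 m = 3.354 × 10^7 m³
ΔV = 3.354 × 10^7 m³ = 27190 acre-ft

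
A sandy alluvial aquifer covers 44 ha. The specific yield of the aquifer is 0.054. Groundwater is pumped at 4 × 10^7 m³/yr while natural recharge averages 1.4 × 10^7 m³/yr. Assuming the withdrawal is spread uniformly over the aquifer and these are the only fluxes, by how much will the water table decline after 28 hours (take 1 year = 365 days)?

A = 44 ha = 4.4 × 10^5 m²
Net abstraction = 4 × 10^7 − 1.4 × 10^7 = 2.6 × 10^7 m³/yr
Q_net = 2.6 × 10^7 m³/yr = 71230 m³/d
t = 28 hours = 1.167 d
ΔV = Q × t = 71230 m³/d × 1.167 d = 83110 m³
Δh = ΔV / (Sy × A) = 83110 / (0.054 × 4.4 × 10^5) = 3.498 m

Δh ≈ 3.5 m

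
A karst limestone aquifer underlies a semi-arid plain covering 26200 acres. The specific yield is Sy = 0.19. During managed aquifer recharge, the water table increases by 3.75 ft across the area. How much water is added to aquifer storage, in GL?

ΔV ≈ 23 GL

A = 26200 acres = 1.06 × 10^8 m²
Δh = 3.75 ft = 1.143 m
ΔV = Sy × A × Δh = 0.19 × 1.06 × 10^8 m² × 1.143 m = 2.303 × 10^7 m³
ΔV = 2.303 × 10^7 m³ = 23.03 GL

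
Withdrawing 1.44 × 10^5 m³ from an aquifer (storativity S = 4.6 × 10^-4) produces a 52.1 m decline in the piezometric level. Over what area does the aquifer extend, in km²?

A = ΔV / (S × Δh) = 1.44 × 10^5 / (4.6 × 10^-4 × 52.1) = 6.009 × 10^6 m²
A = 6.009 × 10^6 m² = 6.009 km²

A ≈ 6.01 km²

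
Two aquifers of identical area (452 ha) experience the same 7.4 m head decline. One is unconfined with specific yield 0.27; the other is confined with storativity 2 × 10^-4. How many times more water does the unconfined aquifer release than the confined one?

ΔV_u / ΔV_c ≈ 1350

A = 452 ha = 4.52 × 10^6 m²
Unconfined: ΔV_u = Sy × A × Δh = 0.27 × 4.52 × 10^6 × 7.4 = 9.031 × 10^6 m³
Confined: ΔV_c = S × A × Δh = 2 × 10^-4 × 4.52 × 10^6 × 7.4 = 6690 m³
Ratio = ΔV_u / ΔV_c = Sy / S = 0.27 / 2 × 10^-4 = 1350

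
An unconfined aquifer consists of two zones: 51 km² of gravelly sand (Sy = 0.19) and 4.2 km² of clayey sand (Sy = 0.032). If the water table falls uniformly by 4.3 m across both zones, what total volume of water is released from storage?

A₁ = 51 km² = 5.1 × 10^7 m²; A₂ = 4.2 km² = 4.2 × 10^6 m²
ΔV₁ = 0.19 × 5.1 × 10^7 × 4.3 = 4.167 × 10^7 m³
ΔV₂ = 0.032 × 4.2 × 10^6 × 4.3 = 5.779 × 10^5 m³
ΔV = ΔV₁ + ΔV₂ = 4.224 × 10^7 m³

ΔV ≈ 4.22 × 10^7 m³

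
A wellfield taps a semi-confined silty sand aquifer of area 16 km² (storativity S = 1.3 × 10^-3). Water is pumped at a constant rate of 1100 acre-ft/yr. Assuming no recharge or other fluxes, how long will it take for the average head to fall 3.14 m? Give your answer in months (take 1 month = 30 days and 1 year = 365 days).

A = 16 km² = 1.6 × 10^7 m²
ΔV = S × A × Δh = 0.0013 × 1.6 × 10^7 × 3.14 = 65310 m³
Q = 1100 acre-ft/yr = 3717 m³/d
t = ΔV / Q = 65310 m³ / 3717 m³/d = 17.57 d
t = 17.57 d ≈ 0.5857 months

t ≈ 0.586 months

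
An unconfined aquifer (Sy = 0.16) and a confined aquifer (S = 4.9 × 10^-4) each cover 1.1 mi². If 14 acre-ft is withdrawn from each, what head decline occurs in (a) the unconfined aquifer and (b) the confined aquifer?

A = 1.1 mi² = 2.849 × 10^6 m²
ΔV = 14 acre-ft = 17270 m³
Unconfined: Δh_u = ΔV/(Sy·A) = 17270/(0.16 × 2.849 × 10^6) = 0.03788 m
Confined: Δh_c = ΔV/(S·A) = 17270/(4.9 × 10^-4 × 2.849 × 10^6) = 12.37 m

Δh_u ≈ 0.0379 m; Δh_c ≈ 12.4 m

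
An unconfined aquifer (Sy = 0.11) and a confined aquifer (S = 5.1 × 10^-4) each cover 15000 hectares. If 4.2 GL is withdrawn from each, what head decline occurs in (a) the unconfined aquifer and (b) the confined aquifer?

Δh_u ≈ 0.255 m; Δh_c ≈ 54.9 m

A = 15000 hectares = 1.5 × 10^8 m²
ΔV = 4.2 GL = 4.2 × 10^6 m³
Unconfined: Δh_u = ΔV/(Sy·A) = 4.2 × 10^6/(0.11 × 1.5 × 10^8) = 0.2545 m
Confined: Δh_c = ΔV/(S·A) = 4.2 × 10^6/(5.1 × 10^-4 × 1.5 × 10^8) = 54.9 m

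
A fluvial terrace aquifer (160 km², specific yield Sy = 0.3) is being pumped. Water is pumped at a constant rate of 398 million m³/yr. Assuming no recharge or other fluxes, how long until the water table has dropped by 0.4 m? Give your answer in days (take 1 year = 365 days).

t ≈ 17.6 days

A = 160 km² = 1.6 × 10^8 m²
ΔV = Sy × A × Δh = 0.3 × 1.6 × 10^8 × 0.4 = 1.92 × 10^7 m³
Q = 398 million m³/yr = 1.09 × 10^6 m³/d
t = ΔV / Q = 1.92 × 10^7 m³ / 1.09 × 10^6 m³/d = 17.61 d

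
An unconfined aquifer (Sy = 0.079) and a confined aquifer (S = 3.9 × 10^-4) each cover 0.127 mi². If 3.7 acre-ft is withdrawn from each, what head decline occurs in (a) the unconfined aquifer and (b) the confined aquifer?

Δh_u ≈ 0.176 m; Δh_c ≈ 35.6 m

A = 0.127 mi² = 3.289 × 10^5 m²
ΔV = 3.7 acre-ft = 4564 m³
Unconfined: Δh_u = ΔV/(Sy·A) = 4564/(0.079 × 3.289 × 10^5) = 0.1756 m
Confined: Δh_c = ΔV/(S·A) = 4564/(3.9 × 10^-4 × 3.289 × 10^5) = 35.58 m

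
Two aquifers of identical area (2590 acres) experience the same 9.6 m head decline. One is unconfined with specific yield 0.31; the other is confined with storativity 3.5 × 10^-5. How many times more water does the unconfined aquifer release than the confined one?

ΔV_u / ΔV_c ≈ 8860

A = 2590 acres = 1.048 × 10^7 m²
Unconfined: ΔV_u = Sy × A × Δh = 0.31 × 1.048 × 10^7 × 9.6 = 3.119 × 10^7 m³
Confined: ΔV_c = S × A × Δh = 3.5 × 10^-5 × 1.048 × 10^7 × 9.6 = 3522 m³
Ratio = ΔV_u / ΔV_c = Sy / S = 0.31 / 3.5 × 10^-5 = 8857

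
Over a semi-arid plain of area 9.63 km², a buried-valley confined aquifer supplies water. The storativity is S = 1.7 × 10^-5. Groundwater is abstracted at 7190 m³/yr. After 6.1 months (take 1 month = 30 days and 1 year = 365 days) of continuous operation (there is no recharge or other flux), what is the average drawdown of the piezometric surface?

Δh ≈ 22 m

A = 9.63 km² = 9.63 × 10^6 m²
Q = 7190 m³/yr = 19.7 m³/d
t = 6.1 months = 183 d
ΔV = Q × t = 19.7 m³/d × 183 d = 3605 m³
Δh = ΔV / (S × A) = 3605 / (1.7 × 10^-5 × 9.63 × 10^6) = 22.02 m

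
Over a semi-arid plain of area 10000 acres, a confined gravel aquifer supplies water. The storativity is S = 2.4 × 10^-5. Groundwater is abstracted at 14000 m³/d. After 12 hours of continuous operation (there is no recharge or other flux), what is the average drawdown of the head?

A = 10000 acres = 4.047 × 10^7 m²
t = 12 hours = 0.5 d
ΔV = Q × t = 14000 m³/d × 0.5 d = 7000 m³
Δh = ΔV / (S × A) = 7000 / (2.4 × 10^-5 × 4.047 × 10^7) = 7.207 m

Δh ≈ 7.21 m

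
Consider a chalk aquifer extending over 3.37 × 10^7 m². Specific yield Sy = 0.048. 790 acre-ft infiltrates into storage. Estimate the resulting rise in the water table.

ΔV = 790 acre-ft = 9.745 × 10^5 m³
Δh = ΔV / (Sy × A) = 9.745 × 10^5 m³ / (0.048 × 3.37 × 10^7 m²) = 0.6024 m

Δh ≈ 0.602 m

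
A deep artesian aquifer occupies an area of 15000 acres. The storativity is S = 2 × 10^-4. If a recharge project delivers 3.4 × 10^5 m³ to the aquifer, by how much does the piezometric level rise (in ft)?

A = 15000 acres = 6.07 × 10^7 m²
Δh = ΔV / (S × A) = 3.4 × 10^5 m³ / (2 × 10^-4 × 6.07 × 10^7 m²) = 28.01 m
Δh = 28.01 m = 91.88 ft

Δh ≈ 91.9 ft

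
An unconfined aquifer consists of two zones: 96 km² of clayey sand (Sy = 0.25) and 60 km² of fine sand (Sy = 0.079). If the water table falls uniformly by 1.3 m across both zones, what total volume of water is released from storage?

A₁ = 96 km² = 9.6 × 10^7 m²; A₂ = 60 km² = 6 × 10^7 m²
ΔV₁ = 0.25 × 9.6 × 10^7 × 1.3 = 3.12 × 10^7 m³
ΔV₂ = 0.079 × 6 × 10^7 × 1.3 = 6.162 × 10^6 m³
ΔV = ΔV₁ + ΔV₂ = 3.736 × 10^7 m³

ΔV ≈ 3.74 × 10^7 m³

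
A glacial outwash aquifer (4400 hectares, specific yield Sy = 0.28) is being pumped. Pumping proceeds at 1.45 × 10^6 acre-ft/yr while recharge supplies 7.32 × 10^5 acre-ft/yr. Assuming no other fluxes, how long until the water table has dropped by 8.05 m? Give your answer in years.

A = 4400 hectares = 4.4 × 10^7 m²
ΔV = Sy × A × Δh = 0.28 × 4.4 × 10^7 × 8.05 = 9.918 × 10^7 m³
Net withdrawal = 1.45 × 10^6 − 7.32 × 10^5 = 7.18 × 10^5 acre-ft/yr = 2.426 × 10^6 m³/d
t = ΔV / Q = 9.918 × 10^7 m³ / 2.426 × 10^6 m³/d = 40.87 d
t = 40.87 d ≈ 0.112 years

t ≈ 0.112 years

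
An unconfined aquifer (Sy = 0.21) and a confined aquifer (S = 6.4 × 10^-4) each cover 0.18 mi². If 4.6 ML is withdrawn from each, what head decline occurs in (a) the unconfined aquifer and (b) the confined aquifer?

Δh_u ≈ 0.047 m; Δh_c ≈ 15.4 m

A = 0.18 mi² = 4.662 × 10^5 m²
ΔV = 4.6 ML = 4600 m³
Unconfined: Δh_u = ΔV/(Sy·A) = 4600/(0.21 × 4.662 × 10^5) = 0.04699 m
Confined: Δh_c = ΔV/(S·A) = 4600/(6.4 × 10^-4 × 4.662 × 10^5) = 15.42 m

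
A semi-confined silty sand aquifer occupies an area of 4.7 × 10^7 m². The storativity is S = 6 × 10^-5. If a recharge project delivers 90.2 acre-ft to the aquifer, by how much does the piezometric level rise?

ΔV = 90.2 acre-ft = 1.113 × 10^5 m³
Δh = ΔV / (S × A) = 1.113 × 10^5 m³ / (6 × 10^-5 × 4.7 × 10^7 m²) = 39.45 m

Δh ≈ 39.5 m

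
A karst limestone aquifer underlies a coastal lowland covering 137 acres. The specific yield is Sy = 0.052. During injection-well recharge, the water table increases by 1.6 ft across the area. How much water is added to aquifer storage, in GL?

ΔV ≈ 0.0141 GL

A = 137 acres = 5.544 × 10^5 m²
Δh = 1.6 ft = 0.4877 m
ΔV = Sy × A × Δh = 0.052 × 5.544 × 10^5 m² × 0.4877 m = 14060 m³
ΔV = 14060 m³ = 0.01406 GL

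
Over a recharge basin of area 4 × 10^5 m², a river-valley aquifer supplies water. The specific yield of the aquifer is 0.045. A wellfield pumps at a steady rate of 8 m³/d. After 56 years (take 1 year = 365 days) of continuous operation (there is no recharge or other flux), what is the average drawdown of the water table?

Δh ≈ 9.08 m

t = 56 years = 20440 d
ΔV = Q × t = 8 m³/d × 20440 d = 1.635 × 10^5 m³
Δh = ΔV / (Sy × A) = 1.635 × 10^5 / (0.045 × 4 × 10^5) = 9.084 m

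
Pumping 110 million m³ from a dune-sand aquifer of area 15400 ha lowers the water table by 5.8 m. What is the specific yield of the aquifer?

A = 15400 ha = 1.54 × 10^8 m²
ΔV = 110 million m³ = 1.1 × 10^8 m³
Sy = ΔV / (A × Δh) = 1.1 × 10^8 m³ / (1.54 × 10^8 m² × 5.8 m) = 0.1232

Sy ≈ 0.12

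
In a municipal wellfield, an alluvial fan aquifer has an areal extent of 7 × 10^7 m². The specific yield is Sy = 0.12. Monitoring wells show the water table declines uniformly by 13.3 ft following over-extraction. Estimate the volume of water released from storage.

Δh = 13.3 ft = 4.054 m
ΔV = Sy × A × Δh = 0.12 × 7 × 10^7 m² × 4.054 m = 3.405 × 10^7 m³

ΔV ≈ 3.41 × 10^7 m³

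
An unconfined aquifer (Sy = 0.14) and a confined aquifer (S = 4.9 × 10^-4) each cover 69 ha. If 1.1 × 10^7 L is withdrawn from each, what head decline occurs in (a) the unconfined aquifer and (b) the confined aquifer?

A = 69 ha = 6.9 × 10^5 m²
ΔV = 1.1 × 10^7 L = 11000 m³
Unconfined: Δh_u = ΔV/(Sy·A) = 11000/(0.14 × 6.9 × 10^5) = 0.1139 m
Confined: Δh_c = ΔV/(S·A) = 11000/(4.9 × 10^-4 × 6.9 × 10^5) = 32.53 m

Δh_u ≈ 0.114 m; Δh_c ≈ 32.5 m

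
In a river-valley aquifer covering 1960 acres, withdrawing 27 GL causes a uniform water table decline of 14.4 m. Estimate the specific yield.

A = 1960 acres = 7.932 × 10^6 m²
ΔV = 27 GL = 2.7 × 10^7 m³
Sy = ΔV / (A × Δh) = 2.7 × 10^7 m³ / (7.932 × 10^6 m² × 14.4 m) = 0.2364

Sy ≈ 0.24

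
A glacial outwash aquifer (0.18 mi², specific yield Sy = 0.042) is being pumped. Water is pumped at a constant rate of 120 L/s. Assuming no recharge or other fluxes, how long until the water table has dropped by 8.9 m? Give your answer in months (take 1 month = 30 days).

A = 0.18 mi² = 4.662 × 10^5 m²
ΔV = Sy × A × Δh = 0.042 × 4.662 × 10^5 × 8.9 = 1.743 × 10^5 m³
Q = 120 L/s = 10370 m³/d
t = ΔV / Q = 1.743 × 10^5 m³ / 10370 m³/d = 16.81 d
t = 16.81 d ≈ 0.5603 months

t ≈ 0.56 months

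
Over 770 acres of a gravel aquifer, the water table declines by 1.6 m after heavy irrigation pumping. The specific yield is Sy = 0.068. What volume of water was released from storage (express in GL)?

A = 770 acres = 3.116 × 10^6 m²
ΔV = Sy × A × Δh = 0.068 × 3.116 × 10^6 m² × 1.6 m = 3.39 × 10^5 m³
ΔV = 3.39 × 10^5 m³ = 0.339 GL

ΔV ≈ 0.339 GL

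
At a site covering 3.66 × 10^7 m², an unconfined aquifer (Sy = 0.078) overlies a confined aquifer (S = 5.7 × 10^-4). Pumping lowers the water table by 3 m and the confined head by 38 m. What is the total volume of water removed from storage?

Unconfined: ΔV_u = Sy × A × Δh_u = 0.078 × 3.66 × 10^7 × 3 = 8.564 × 10^6 m³
Confined: ΔV_c = S × A × Δh_c = 5.7 × 10^-4 × 3.66 × 10^7 × 38 = 7.928 × 10^5 m³
Total ΔV = 8.564 × 10^6 + 7.928 × 10^5 = 9.357 × 10^6 m³

ΔV ≈ 9.36 × 10^6 m³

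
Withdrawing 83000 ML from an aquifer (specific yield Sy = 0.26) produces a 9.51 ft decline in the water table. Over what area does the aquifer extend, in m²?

Δh = 9.51 ft = 2.899 m
ΔV = 83000 ML = 8.3 × 10^7 m³
A = ΔV / (Sy × Δh) = 8.3 × 10^7 / (0.26 × 2.899) = 1.101 × 10^8 m²

A ≈ 1.1 × 10^8 m²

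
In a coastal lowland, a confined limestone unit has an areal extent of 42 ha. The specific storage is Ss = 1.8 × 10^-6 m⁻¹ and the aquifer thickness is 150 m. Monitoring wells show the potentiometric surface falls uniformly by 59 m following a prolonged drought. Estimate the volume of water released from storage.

S = Ss × b = 1.8 × 10^-6 m⁻¹ × 150 m = 2.7 × 10^-4
A = 42 ha = 4.2 × 10^5 m²
ΔV = S × A × Δh = 2.7 × 10^-4 × 4.2 × 10^5 m² × 59 m = 6691 m³

ΔV ≈ 6690 m³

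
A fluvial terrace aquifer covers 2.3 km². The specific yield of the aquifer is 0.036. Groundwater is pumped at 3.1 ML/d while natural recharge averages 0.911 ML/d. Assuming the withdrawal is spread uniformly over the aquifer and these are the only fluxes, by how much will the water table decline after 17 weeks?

Δh ≈ 3.15 m

A = 2.3 km² = 2.3 × 10^6 m²
Net abstraction = 3.1 − 0.911 = 2.189 ML/d
Q_net = 2.189 ML/d = 2189 m³/d
t = 17 weeks = 119 d
ΔV = Q × t = 2189 m³/d × 119 d = 2.605 × 10^5 m³
Δh = ΔV / (Sy × A) = 2.605 × 10^5 / (0.036 × 2.3 × 10^6) = 3.146 m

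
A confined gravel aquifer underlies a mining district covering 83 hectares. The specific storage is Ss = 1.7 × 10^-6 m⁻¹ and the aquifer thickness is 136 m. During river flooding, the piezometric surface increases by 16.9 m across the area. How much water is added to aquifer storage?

ΔV ≈ 3240 m³

S = Ss × b = 1.7 × 10^-6 m⁻¹ × 136 m = 2.312 × 10^-4
A = 83 hectares = 8.3 × 10^5 m²
ΔV = S × A × Δh = 2.312 × 10^-4 × 8.3 × 10^5 m² × 16.9 m = 3243 m³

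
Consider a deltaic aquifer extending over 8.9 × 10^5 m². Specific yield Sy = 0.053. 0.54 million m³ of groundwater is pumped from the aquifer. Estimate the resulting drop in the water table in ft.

ΔV = 0.54 million m³ = 5.4 × 10^5 m³
Δh = ΔV / (Sy × A) = 5.4 × 10^5 m³ / (0.053 × 8.9 × 10^5 m²) = 11.45 m
Δh = 11.45 m = 37.56 ft

Δh ≈ 37.6 ft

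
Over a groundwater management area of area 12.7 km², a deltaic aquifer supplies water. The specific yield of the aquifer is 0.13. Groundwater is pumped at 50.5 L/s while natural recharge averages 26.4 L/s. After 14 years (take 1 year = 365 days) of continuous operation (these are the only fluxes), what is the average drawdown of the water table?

Δh ≈ 6.44 m

A = 12.7 km² = 1.27 × 10^7 m²
Net abstraction = 50.5 − 26.4 = 24.1 L/s
Q_net = 24.1 L/s = 2082 m³/d
t = 14 years = 5110 d
ΔV = Q × t = 2082 m³/d × 5110 d = 1.064 × 10^7 m³
Δh = ΔV / (Sy × A) = 1.064 × 10^7 / (0.13 × 1.27 × 10^7) = 6.445 m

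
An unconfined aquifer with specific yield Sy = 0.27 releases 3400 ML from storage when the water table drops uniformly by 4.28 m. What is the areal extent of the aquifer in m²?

A ≈ 2.94 × 10^6 m²

ΔV = 3400 ML = 3.4 × 10^6 m³
A = ΔV / (Sy × Δh) = 3.4 × 10^6 / (0.27 × 4.28) = 2.942 × 10^6 m²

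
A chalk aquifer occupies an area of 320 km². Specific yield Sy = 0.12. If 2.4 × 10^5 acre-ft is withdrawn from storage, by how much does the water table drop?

Δh ≈ 7.71 m

A = 320 km² = 3.2 × 10^8 m²
ΔV = 2.4 × 10^5 acre-ft = 2.96 × 10^8 m³
Δh = ΔV / (Sy × A) = 2.96 × 10^8 m³ / (0.12 × 3.2 × 10^8 m²) = 7.709 m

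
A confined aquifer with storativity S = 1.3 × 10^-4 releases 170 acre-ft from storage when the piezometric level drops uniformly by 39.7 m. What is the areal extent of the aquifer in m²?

A ≈ 4.06 × 10^7 m²

ΔV = 170 acre-ft = 2.097 × 10^5 m³
A = ΔV / (S × Δh) = 2.097 × 10^5 / (1.3 × 10^-4 × 39.7) = 4.063 × 10^7 m²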